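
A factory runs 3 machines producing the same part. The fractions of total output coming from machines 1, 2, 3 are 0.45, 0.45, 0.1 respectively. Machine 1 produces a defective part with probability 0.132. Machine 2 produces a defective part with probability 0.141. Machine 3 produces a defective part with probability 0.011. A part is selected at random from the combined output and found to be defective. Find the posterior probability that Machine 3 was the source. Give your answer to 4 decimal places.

Tabulate prior·likelihood by source: [1] prior 0.45, lik 0.132, product 0.05940; [2] prior 0.45, lik 0.141, product 0.06345; [3] prior 0.1, lik 0.011, product 0.001100.
Normalizing constant = 0.12395; the posterior for Machine 3 is its product over the sum, 0.001100/0.12395 = 0.0089.

Posterior probability ≈ 0.0089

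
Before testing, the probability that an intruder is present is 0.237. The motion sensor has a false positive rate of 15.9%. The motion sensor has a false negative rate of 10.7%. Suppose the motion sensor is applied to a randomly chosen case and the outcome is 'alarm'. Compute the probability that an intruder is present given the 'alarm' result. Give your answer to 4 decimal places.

Let H be the event that an intruder is present. P(H) = 0.237, so P(¬H) = 0.763. With E the 'alarm' result, P(E|H) = 0.893 and P(E|¬H) = 0.159.
P(E) = 0.893·0.237 + 0.159·0.763 = 0.21164 + 0.12132 = 0.33296.
By Bayes' theorem, P(H|E) = 0.21164 / 0.33296 = 0.6356.

P(H | E) ≈ 0.6356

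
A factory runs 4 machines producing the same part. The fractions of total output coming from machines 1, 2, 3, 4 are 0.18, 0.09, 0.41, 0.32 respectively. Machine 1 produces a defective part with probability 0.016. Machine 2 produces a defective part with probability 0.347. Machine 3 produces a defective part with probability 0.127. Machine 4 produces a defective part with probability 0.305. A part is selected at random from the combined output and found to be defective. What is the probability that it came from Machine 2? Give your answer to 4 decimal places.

Posterior probability ≈ 0.1699

P(defective|M1) = 0.016; P(defective|M2) = 0.347; P(defective|M3) = 0.127; P(defective|M4) = 0.305.
Prior × likelihood for each source: 0.18·0.016=0.002880, 0.09·0.347=0.03123, 0.41·0.127=0.05207, 0.32·0.305=0.09760. Summing gives P(defective) = 0.18378.
P(Machine 2 | defective) = 0.03123 / 0.18378 = 0.1699.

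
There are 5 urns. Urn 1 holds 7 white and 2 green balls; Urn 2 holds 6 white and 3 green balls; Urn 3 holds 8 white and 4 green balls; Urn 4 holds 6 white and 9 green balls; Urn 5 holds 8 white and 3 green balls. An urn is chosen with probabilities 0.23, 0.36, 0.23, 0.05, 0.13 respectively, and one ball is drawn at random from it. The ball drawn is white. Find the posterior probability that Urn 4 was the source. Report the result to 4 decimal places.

P(white|Urn 1) = 0.7778; P(white|Urn 2) = 0.6667; P(white|Urn 3) = 0.6667; P(white|Urn 4) = 0.4; P(white|Urn 5) = 0.7273.
Prior × likelihood for each source: 0.23·0.7778=0.1789, 0.36·0.6667=0.2400, 0.23·0.6667=0.1533, 0.05·0.4=0.02000, 0.13·0.7273=0.09455. Summing gives P(white) = 0.68677.
P(Urn 4 | white) = 0.02000 / 0.68677 = 0.0291.

Posterior probability ≈ 0.0291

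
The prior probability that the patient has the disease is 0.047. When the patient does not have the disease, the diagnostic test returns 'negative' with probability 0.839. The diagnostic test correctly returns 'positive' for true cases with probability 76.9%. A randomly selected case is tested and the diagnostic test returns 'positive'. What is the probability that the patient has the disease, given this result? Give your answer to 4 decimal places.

Write H for 'the patient has the disease'. Prior odds H:¬H = 0.047/0.953 = 0.049318. For the 'positive' outcome, the likelihood ratio is 0.769/0.161 = 4.7764.
Posterior odds = 0.049318 × 4.7764 = 0.23556, so P(H|E) = 0.23556/(1+0.23556) = 0.1907.

P(H | E) ≈ 0.1907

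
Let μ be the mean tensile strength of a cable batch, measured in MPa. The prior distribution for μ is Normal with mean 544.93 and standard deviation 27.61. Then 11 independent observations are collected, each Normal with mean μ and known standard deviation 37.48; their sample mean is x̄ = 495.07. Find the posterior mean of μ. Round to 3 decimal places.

With known σ, the Normal prior is conjugate. Weight on the data is w = (n/σ²)/(n/σ² + 1/τ₀²) = 0.00783057/(0.00783057+0.00131180) = 0.85651.
Posterior mean = w·x̄ + (1−w)·μ₀ = 0.85651·495.07 + 0.14349·544.93 = 502.224.

Posterior mean ≈ 502.224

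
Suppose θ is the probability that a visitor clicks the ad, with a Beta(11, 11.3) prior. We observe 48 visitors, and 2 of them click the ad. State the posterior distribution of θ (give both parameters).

The binomial likelihood is conjugate to the Beta prior: with 2 successes and 46 failures, the posterior is Beta(11+2, 11.3+46) = Beta(13, 57.3).

Posterior: Beta(13, 57.3)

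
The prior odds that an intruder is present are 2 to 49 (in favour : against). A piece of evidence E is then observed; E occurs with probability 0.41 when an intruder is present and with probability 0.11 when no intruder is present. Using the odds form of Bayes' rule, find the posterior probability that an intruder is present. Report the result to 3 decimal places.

Posterior probability ≈ 0.132

Prior odds = 2/49 = 0.040816.
Likelihood ratio for E = 0.41/0.11 = 3.7273.
Posterior odds = prior odds × LR = 0.15213.
Posterior probability = odds/(1+odds) = 0.15213/1.1521 = 0.132.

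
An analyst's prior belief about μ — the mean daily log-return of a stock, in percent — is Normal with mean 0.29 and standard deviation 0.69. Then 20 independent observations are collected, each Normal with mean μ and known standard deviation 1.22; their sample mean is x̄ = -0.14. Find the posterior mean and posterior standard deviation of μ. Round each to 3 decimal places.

Prior precision 1/τ₀² = 1/0.69² = 2.10040; data precision n/σ² = 20/1.22² = 13.4372.
Posterior precision = 2.10040 + 13.4372 = 15.5376, giving posterior SD = 1/√15.5376 = 0.254.
Posterior mean = (2.10040·0.29 + 13.4372·-0.14) / 15.5376 = -0.082.

Posterior mean ≈ -0.082; posterior SD ≈ 0.254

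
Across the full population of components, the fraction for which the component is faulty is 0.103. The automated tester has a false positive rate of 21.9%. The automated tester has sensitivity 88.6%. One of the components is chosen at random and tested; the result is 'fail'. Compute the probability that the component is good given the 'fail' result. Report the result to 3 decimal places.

P(¬H | E) ≈ 0.683

Write H for 'the component is faulty'. Prior odds H:¬H = 0.103/0.897 = 0.11483. For the 'fail' outcome, the likelihood ratio is 0.886/0.219 = 4.0457.
Posterior odds = 0.11483 × 4.0457 = 0.46455, so P(H|E) = 0.46455/(1+0.46455) = 0.317. Then P(¬H|E) = 1 − 0.317 = 0.683.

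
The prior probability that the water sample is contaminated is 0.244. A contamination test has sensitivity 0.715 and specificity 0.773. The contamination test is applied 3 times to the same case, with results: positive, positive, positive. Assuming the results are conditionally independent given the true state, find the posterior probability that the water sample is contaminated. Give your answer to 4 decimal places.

Posterior P(H) ≈ 0.9098

With H the event that the water sample is contaminated, the joint likelihood of the observed sequence is P(data|H) = 0.715·0.715·0.715 = 0.36553 and P(data|¬H) = 0.227·0.227·0.227 = 0.011697.
Bayes: P(H|data) = 0.244·0.36553 / (0.244·0.36553 + 0.756·0.011697) = 0.089188/0.098031 = 0.9098.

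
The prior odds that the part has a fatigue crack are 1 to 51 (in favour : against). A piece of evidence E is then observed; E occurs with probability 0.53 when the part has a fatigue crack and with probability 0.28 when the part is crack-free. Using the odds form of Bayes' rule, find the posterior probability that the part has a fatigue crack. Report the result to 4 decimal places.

Prior odds = 1/51 = 0.019608. In log-odds, ln(0.019608) = -3.9318.
Add log likelihood ratio: ln(1.8929) = 0.63809.
Posterior log-odds = -3.2937, so posterior odds = exp(-3.2937) = 0.037115. Converting, P(H|E) = 0.037115/1.0371 = 0.0358.

Posterior probability ≈ 0.0358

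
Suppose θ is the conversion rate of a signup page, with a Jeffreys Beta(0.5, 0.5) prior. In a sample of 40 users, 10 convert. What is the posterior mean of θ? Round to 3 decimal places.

The binomial likelihood is conjugate to the Beta prior: with 10 successes and 30 failures, the posterior is Beta(0.5+10, 0.5+30) = Beta(10.5, 30.5).
Posterior mean = α/(α+β) = 10.5/41 = 0.256.

Posterior mean ≈ 0.256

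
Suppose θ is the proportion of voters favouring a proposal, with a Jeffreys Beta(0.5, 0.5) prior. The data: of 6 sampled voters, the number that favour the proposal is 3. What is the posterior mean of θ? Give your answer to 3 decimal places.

The binomial likelihood is conjugate to the Beta prior: with 3 successes and 3 failures, the posterior is Beta(0.5+3, 0.5+3) = Beta(3.5, 3.5).
Posterior mean = α/(α+β) = 3.5/7 = 0.500.

Posterior mean ≈ 0.500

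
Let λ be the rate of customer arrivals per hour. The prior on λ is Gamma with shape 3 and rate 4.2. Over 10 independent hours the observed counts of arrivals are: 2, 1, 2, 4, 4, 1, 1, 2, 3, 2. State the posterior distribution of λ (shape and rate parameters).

The Poisson likelihood adds the total count to the shape and the number of exposure periods to the rate. Here ∑xᵢ = 22 and n = 10, so shape 3→25 and rate 4.2→14.2.

Posterior: Gamma(shape=25, rate=14.2)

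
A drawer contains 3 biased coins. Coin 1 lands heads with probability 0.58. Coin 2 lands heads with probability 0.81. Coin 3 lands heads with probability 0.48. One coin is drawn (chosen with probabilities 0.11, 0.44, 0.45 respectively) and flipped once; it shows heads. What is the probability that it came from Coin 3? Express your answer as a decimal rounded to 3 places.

Posterior probability ≈ 0.340

Tabulate prior·likelihood by source: [1] prior 0.11, lik 0.58, product 0.06380; [2] prior 0.44, lik 0.81, product 0.3564; [3] prior 0.45, lik 0.48, product 0.2160.
Normalizing constant = 0.63620; the posterior for Coin 3 is its product over the sum, 0.2160/0.63620 = 0.340.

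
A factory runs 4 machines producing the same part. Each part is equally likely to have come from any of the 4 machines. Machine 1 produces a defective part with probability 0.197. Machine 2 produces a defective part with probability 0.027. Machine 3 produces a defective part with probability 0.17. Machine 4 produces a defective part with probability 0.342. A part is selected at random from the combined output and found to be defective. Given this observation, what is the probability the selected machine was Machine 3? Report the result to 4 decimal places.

Posterior probability ≈ 0.2310

Tabulate prior·likelihood by source: [1] prior 0.25, lik 0.197, product 0.04925; [2] prior 0.25, lik 0.027, product 0.006750; [3] prior 0.25, lik 0.17, product 0.04250; [4] prior 0.25, lik 0.342, product 0.08550.
Normalizing constant = 0.18400; the posterior for Machine 3 is its product over the sum, 0.04250/0.18400 = 0.2310.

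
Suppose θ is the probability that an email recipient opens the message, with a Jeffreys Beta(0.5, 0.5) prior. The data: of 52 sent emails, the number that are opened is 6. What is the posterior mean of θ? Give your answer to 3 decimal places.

Observing 6 successes and 46 failures updates Beta(0.5, 0.5) by adding the success and failure counts to the two shape parameters: α = 0.5+6 = 6.5, β = 0.5+46 = 46.5.
E[θ | data] = 6.5/(6.5+46.5) = 0.123.

Posterior mean ≈ 0.123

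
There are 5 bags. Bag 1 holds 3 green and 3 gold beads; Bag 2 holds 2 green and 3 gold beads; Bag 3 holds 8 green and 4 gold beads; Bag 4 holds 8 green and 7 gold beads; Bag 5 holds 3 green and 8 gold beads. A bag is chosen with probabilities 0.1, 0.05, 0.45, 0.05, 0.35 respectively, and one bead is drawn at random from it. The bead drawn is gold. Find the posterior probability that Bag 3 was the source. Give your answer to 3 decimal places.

Tabulate prior·likelihood by source: [1] prior 0.1, lik 0.5, product 0.05000; [2] prior 0.05, lik 0.6, product 0.03000; [3] prior 0.45, lik 0.3333, product 0.1500; [4] prior 0.05, lik 0.4667, product 0.02333; [5] prior 0.35, lik 0.7273, product 0.2545.
Normalizing constant = 0.50788; the posterior for Bag 3 is its product over the sum, 0.1500/0.50788 = 0.295.

Posterior probability ≈ 0.295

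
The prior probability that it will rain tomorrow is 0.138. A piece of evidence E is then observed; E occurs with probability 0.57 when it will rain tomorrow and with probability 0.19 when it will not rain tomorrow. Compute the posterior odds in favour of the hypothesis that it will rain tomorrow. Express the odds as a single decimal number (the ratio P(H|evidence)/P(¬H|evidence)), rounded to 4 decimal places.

Prior odds = 0.138/(1−0.138) = 0.16009. In log-odds, ln(0.16009) = -1.8320.
Add log likelihood ratio: ln(3.0000) = 1.0986.
Posterior log-odds = -0.73339, so posterior odds = exp(-0.73339) = 0.48028.

Posterior odds ≈ 0.4803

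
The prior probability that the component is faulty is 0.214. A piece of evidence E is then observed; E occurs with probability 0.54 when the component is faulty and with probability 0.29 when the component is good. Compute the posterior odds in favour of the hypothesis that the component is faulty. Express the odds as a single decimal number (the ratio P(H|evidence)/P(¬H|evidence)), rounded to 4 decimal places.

Prior odds = 0.214/(1−0.214) = 0.27226. In log-odds, ln(0.27226) = -1.3010.
Add log likelihood ratio: ln(1.8621) = 0.62169.
Posterior log-odds = -0.67929, so posterior odds = exp(-0.67929) = 0.50698.

Posterior odds ≈ 0.5070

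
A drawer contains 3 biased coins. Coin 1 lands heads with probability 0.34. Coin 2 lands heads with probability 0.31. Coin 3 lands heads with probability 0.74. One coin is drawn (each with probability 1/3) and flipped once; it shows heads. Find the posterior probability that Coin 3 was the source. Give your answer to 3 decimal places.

Posterior probability ≈ 0.532

Tabulate prior·likelihood by source: [1] prior 0.333333, lik 0.34, product 0.1133; [2] prior 0.333333, lik 0.31, product 0.1033; [3] prior 0.333333, lik 0.74, product 0.2467.
Normalizing constant = 0.46333; the posterior for Coin 3 is its product over the sum, 0.2467/0.46333 = 0.532.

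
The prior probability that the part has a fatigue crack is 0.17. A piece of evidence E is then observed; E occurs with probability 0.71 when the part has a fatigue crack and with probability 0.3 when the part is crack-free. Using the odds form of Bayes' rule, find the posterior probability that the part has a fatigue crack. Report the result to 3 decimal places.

Prior odds = 0.17/(1−0.17) = 0.20482. In log-odds, ln(0.20482) = -1.5856.
Add log likelihood ratio: ln(2.3667) = 0.86148.
Posterior log-odds = -0.72414, so posterior odds = exp(-0.72414) = 0.48474. Converting, P(H|E) = 0.48474/1.4847 = 0.326.

Posterior probability ≈ 0.326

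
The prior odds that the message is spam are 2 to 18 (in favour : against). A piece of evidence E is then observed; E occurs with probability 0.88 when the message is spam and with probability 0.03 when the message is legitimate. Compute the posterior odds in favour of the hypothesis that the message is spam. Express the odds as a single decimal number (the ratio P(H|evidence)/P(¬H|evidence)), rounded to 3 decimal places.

Posterior odds ≈ 3.259

Prior odds = 2/18 = 0.11111. In log-odds, ln(0.11111) = -2.1972.
Add log likelihood ratio: ln(29.333) = 3.3787.
Posterior log-odds = 1.1815, so posterior odds = exp(1.1815) = 3.2593.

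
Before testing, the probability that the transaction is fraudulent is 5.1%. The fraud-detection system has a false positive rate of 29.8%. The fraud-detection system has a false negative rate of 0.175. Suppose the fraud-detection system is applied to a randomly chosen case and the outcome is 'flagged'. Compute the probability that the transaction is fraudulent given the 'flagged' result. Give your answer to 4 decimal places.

P(H | E) ≈ 0.1295

Let H be the event that the transaction is fraudulent. P(H) = 0.051, so P(¬H) = 0.949. With E the 'flagged' result, P(E|H) = 0.825 and P(E|¬H) = 0.298.
P(E) = 0.825·0.051 + 0.298·0.949 = 0.042075 + 0.28280 = 0.32488.
By Bayes' theorem, P(H|E) = 0.042075 / 0.32488 = 0.1295.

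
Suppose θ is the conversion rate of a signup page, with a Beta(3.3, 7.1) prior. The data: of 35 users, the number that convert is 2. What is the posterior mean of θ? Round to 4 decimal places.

Observing 2 successes and 33 failures updates Beta(3.3, 7.1) by adding the success and failure counts to the two shape parameters: α = 3.3+2 = 5.3, β = 7.1+33 = 40.1.
Posterior mean = α/(α+β) = 5.3/45.4 = 0.1167.

Posterior mean ≈ 0.1167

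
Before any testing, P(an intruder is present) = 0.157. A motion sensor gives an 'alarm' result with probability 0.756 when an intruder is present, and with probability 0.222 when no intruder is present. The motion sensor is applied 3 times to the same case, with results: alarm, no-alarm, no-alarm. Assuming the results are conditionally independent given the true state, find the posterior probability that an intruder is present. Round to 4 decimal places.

Posterior P(H) ≈ 0.0587

With H the event that an intruder is present, the joint likelihood of the observed sequence is P(data|H) = 0.756·0.244·0.244 = 0.045009 and P(data|¬H) = 0.222·0.778·0.778 = 0.13437.
Bayes: P(H|data) = 0.157·0.045009 / (0.157·0.045009 + 0.843·0.13437) = 0.0070664/0.12034 = 0.0587.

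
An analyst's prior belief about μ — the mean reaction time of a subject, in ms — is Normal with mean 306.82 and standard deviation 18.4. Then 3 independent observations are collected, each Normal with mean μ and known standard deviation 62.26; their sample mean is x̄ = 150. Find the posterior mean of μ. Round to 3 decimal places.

Prior precision 1/τ₀² = 1/18.4² = 0.00295369; data precision n/σ² = 3/62.26² = 0.00077393.
Posterior precision = 0.00295369 + 0.00077393 = 0.00372762.
Posterior mean = (0.00295369·306.82 + 0.00077393·150) / 0.00372762 = 274.261.

Posterior mean ≈ 274.261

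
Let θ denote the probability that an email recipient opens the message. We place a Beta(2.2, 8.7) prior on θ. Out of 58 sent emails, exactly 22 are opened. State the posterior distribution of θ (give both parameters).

The binomial likelihood is conjugate to the Beta prior: with 22 successes and 36 failures, the posterior is Beta(2.2+22, 8.7+36) = Beta(24.2, 44.7).

Posterior: Beta(24.2, 44.7)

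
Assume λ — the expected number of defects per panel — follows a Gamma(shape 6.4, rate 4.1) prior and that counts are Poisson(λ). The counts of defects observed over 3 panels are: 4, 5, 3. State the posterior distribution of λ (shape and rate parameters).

Total count ∑xᵢ = 12 over n = 3 panels.
Gamma is conjugate to the Poisson likelihood: posterior is Gamma(shape = 6.4+12 = 18.4, rate = 4.1+3 = 7.1).

Posterior: Gamma(shape=18.4, rate=7.1)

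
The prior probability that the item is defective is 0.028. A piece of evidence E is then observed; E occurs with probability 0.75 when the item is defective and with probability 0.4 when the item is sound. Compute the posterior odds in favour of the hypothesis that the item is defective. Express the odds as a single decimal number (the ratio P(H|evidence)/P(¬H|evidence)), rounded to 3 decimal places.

Posterior odds ≈ 0.054

Prior odds = 0.028/(1−0.028) = 0.028807.
Likelihood ratio for E = 0.75/0.4 = 1.8750.
Posterior odds = prior odds × LR = 0.054012.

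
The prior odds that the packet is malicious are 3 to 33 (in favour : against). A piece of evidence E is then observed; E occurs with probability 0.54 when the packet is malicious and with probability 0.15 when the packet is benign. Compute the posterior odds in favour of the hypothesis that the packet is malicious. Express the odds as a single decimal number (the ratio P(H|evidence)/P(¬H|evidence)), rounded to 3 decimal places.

Prior odds = 3/33 = 0.090909.
Likelihood ratio for E = 0.54/0.15 = 3.6000.
Posterior odds = prior odds × LR = 0.32727.

Posterior odds ≈ 0.327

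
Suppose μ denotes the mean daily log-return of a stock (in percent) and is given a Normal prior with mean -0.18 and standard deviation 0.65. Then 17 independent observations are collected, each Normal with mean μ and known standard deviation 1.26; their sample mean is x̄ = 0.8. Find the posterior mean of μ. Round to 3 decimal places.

Posterior mean ≈ 0.623

Prior precision 1/τ₀² = 1/0.65² = 2.36686; data precision n/σ² = 17/1.26² = 10.7080.
Posterior precision = 2.36686 + 10.7080 = 13.0749.
Posterior mean = (2.36686·-0.18 + 10.7080·0.8) / 13.0749 = 0.623.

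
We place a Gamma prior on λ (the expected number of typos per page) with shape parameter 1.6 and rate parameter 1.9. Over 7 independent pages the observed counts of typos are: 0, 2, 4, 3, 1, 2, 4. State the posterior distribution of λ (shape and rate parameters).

Total count ∑xᵢ = 16 over n = 7 pages.
Gamma is conjugate to the Poisson likelihood: posterior is Gamma(shape = 1.6+16 = 17.6, rate = 1.9+7 = 8.9).

Posterior: Gamma(shape=17.6, rate=8.9)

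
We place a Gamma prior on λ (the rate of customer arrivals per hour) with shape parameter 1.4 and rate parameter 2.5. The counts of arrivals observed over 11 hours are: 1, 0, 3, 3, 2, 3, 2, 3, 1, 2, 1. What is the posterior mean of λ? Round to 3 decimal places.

The Poisson likelihood adds the total count to the shape and the number of exposure periods to the rate. Here ∑xᵢ = 21 and n = 11, so shape 1.4→22.4 and rate 2.5→13.5.
E[λ | data] = 22.4/13.5 = 1.659.

Posterior mean ≈ 1.659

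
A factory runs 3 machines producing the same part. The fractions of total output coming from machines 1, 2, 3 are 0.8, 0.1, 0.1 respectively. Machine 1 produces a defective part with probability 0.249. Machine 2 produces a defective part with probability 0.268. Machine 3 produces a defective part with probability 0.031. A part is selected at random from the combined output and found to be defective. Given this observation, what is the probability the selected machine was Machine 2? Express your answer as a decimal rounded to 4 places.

Tabulate prior·likelihood by source: [1] prior 0.8, lik 0.249, product 0.1992; [2] prior 0.1, lik 0.268, product 0.02680; [3] prior 0.1, lik 0.031, product 0.003100.
Normalizing constant = 0.22910; the posterior for Machine 2 is its product over the sum, 0.02680/0.22910 = 0.1170.

Posterior probability ≈ 0.1170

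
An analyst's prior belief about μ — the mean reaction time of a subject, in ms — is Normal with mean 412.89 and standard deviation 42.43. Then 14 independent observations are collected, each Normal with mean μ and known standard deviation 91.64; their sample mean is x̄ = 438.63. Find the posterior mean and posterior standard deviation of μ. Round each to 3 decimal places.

With known σ, the Normal prior is conjugate. Weight on the data is w = (n/σ²)/(n/σ² + 1/τ₀²) = 0.00166709/(0.00166709+0.00055546) = 0.75008.
Posterior mean = w·x̄ + (1−w)·μ₀ = 0.75008·438.63 + 0.24992·412.89 = 432.197. Posterior variance = 1/(0.00166709+0.00055546) = 449.934, so SD = 21.212.

Posterior mean ≈ 432.197; posterior SD ≈ 21.212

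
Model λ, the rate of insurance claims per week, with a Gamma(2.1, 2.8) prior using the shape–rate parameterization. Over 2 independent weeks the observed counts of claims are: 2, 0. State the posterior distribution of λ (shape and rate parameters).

Posterior: Gamma(shape=4.1, rate=4.8)

Total count ∑xᵢ = 2 over n = 2 weeks.
Gamma is conjugate to the Poisson likelihood: posterior is Gamma(shape = 2.1+2 = 4.1, rate = 2.8+2 = 4.8).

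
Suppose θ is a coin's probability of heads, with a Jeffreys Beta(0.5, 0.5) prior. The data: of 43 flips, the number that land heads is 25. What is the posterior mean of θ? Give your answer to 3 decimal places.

The binomial likelihood is conjugate to the Beta prior: with 25 successes and 18 failures, the posterior is Beta(0.5+25, 0.5+18) = Beta(25.5, 18.5).
Posterior mean = α/(α+β) = 25.5/44 = 0.580.

Posterior mean ≈ 0.580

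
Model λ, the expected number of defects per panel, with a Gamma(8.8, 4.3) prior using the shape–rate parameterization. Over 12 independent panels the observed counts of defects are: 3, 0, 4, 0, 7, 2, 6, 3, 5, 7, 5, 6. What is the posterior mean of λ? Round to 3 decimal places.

Posterior mean ≈ 3.485

The Poisson likelihood adds the total count to the shape and the number of exposure periods to the rate. Here ∑xᵢ = 48 and n = 12, so shape 8.8→56.8 and rate 4.3→16.3.
Posterior mean = shape/rate = 56.8/16.3 = 3.485.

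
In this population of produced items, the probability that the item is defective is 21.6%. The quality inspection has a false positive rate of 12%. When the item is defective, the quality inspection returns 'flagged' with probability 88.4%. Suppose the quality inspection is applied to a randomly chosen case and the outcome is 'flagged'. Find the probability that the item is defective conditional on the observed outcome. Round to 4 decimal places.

P(H | E) ≈ 0.6699

Let H be the event that the item is defective. P(H) = 0.216, so P(¬H) = 0.784. With E the 'flagged' result, P(E|H) = 0.884 and P(E|¬H) = 0.12.
P(E) = 0.884·0.216 + 0.12·0.784 = 0.19094 + 0.094080 = 0.28502.
By Bayes' theorem, P(H|E) = 0.19094 / 0.28502 = 0.6699.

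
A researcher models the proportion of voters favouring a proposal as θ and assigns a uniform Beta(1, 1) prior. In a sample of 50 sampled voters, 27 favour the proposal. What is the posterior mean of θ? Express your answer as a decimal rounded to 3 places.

Observing 27 successes and 23 failures updates Beta(1, 1) by adding the success and failure counts to the two shape parameters: α = 1+27 = 28, β = 1+23 = 24.
Posterior mean = α/(α+β) = 28/52 = 0.538.

Posterior mean ≈ 0.538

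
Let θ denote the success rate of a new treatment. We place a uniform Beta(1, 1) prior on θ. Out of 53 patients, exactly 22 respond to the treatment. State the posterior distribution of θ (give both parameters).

Posterior: Beta(23, 32)

Observing 22 successes and 31 failures updates Beta(1, 1) by adding the success and failure counts to the two shape parameters: α = 1+22 = 23, β = 1+31 = 32.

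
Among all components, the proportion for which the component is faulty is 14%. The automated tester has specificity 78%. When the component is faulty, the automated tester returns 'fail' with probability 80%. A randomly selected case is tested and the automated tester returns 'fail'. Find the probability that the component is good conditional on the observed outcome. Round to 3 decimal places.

Write H for 'the component is faulty'. Prior odds H:¬H = 0.14/0.86 = 0.16279. For the 'fail' outcome, the likelihood ratio is 0.8/0.22 = 3.6364.
Posterior odds = 0.16279 × 3.6364 = 0.59197, so P(H|E) = 0.59197/(1+0.59197) = 0.372. Then P(¬H|E) = 1 − 0.372 = 0.628.

P(¬H | E) ≈ 0.628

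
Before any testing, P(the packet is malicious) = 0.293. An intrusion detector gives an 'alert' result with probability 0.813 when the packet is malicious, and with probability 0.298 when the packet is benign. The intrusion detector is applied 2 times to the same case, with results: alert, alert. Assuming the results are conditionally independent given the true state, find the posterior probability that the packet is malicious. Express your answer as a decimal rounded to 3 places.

Let H be the event that the packet is malicious; start with P(H) = 0.293. P('alert'|H) = 0.813, P('alert'|¬H) = 0.298.
Update on result 1 ('alert'): P(H) ← 0.813·0.2930 / (0.813·0.2930 + 0.298·0.7070) = 0.23821/0.44889 = 0.5307.
Update on result 2 ('alert'): P(H) ← 0.813·0.5307 / (0.813·0.5307 + 0.298·0.4693) = 0.43142/0.57129 = 0.7552.

Posterior P(H) ≈ 0.755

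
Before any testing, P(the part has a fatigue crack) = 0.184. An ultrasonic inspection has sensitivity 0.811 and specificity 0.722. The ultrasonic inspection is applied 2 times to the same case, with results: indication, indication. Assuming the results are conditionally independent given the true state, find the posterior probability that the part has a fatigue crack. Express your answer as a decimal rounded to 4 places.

Posterior P(H) ≈ 0.6574

With H the event that the part has a fatigue crack, the joint likelihood of the observed sequence is P(data|H) = 0.811·0.811 = 0.65772 and P(data|¬H) = 0.278·0.278 = 0.077284.
Bayes: P(H|data) = 0.184·0.65772 / (0.184·0.65772 + 0.816·0.077284) = 0.12102/0.18408 = 0.6574.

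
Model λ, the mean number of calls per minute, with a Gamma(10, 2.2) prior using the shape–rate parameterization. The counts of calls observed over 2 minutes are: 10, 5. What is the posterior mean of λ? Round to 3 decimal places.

Total count ∑xᵢ = 15 over n = 2 minutes.
Gamma is conjugate to the Poisson likelihood: posterior is Gamma(shape = 10+15 = 25, rate = 2.2+2 = 4.2).
E[λ | data] = 25/4.2 = 5.952.

Posterior mean ≈ 5.952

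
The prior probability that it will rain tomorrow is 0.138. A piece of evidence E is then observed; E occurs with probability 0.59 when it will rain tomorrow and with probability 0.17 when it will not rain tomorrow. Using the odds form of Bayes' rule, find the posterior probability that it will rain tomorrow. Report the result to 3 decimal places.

Posterior probability ≈ 0.357

Prior odds = 0.138/(1−0.138) = 0.16009. In log-odds, ln(0.16009) = -1.8320.
Add log likelihood ratio: ln(3.4706) = 1.2443.
Posterior log-odds = -0.58768, so posterior odds = exp(-0.58768) = 0.55562. Converting, P(H|E) = 0.55562/1.5556 = 0.357.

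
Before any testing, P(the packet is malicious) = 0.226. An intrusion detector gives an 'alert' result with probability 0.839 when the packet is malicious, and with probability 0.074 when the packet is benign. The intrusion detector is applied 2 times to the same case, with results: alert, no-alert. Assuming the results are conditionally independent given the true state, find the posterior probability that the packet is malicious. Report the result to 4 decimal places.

Let H be the event that the packet is malicious; start with P(H) = 0.226. P('alert'|H) = 0.839, P('alert'|¬H) = 0.074.
Update on result 1 ('alert'): P(H) ← 0.839·0.2260 / (0.839·0.2260 + 0.074·0.7740) = 0.18961/0.24689 = 0.7680.
Update on result 2 ('no-alert'): P(H) ← 0.161·0.7680 / (0.161·0.7680 + 0.926·0.2320) = 0.12365/0.33847 = 0.3653.

Posterior P(H) ≈ 0.3653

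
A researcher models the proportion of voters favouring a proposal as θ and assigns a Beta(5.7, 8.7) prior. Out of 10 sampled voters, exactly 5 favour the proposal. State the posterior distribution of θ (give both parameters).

Posterior: Beta(10.7, 13.7)

The binomial likelihood is conjugate to the Beta prior: with 5 successes and 5 failures, the posterior is Beta(5.7+5, 8.7+5) = Beta(10.7, 13.7).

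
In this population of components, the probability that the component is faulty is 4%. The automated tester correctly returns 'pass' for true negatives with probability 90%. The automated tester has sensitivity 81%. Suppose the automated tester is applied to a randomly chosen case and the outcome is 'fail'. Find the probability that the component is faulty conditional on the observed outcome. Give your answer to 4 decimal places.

P(H | E) ≈ 0.2523

Write H for 'the component is faulty'. Prior odds H:¬H = 0.04/0.96 = 0.041667. For the 'fail' outcome, the likelihood ratio is 0.81/0.1 = 8.1000.
Posterior odds = 0.041667 × 8.1000 = 0.33750, so P(H|E) = 0.33750/(1+0.33750) = 0.2523.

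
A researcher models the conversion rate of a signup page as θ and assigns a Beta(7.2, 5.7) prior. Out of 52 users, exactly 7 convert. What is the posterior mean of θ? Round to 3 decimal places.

Posterior mean ≈ 0.219

The binomial likelihood is conjugate to the Beta prior: with 7 successes and 45 failures, the posterior is Beta(7.2+7, 5.7+45) = Beta(14.2, 50.7).
E[θ | data] = 14.2/(14.2+50.7) = 0.219.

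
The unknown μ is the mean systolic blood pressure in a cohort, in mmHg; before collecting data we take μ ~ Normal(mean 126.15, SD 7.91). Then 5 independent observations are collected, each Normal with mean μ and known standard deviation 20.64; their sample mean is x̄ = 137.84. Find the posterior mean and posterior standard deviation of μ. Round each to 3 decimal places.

Posterior mean ≈ 131.100; posterior SD ≈ 6.006

Prior precision 1/τ₀² = 1/7.91² = 0.0159826; data precision n/σ² = 5/20.64² = 0.0117368.
Posterior precision = 0.0159826 + 0.0117368 = 0.0277194, giving posterior SD = 1/√0.0277194 = 6.006.
Posterior mean = (0.0159826·126.15 + 0.0117368·137.84) / 0.0277194 = 131.100.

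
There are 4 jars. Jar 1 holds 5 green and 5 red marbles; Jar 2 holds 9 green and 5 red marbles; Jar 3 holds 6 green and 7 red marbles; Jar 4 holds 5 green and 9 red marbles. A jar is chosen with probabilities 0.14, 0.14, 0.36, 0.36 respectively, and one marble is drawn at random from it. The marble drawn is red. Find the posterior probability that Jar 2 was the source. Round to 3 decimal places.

Posterior probability ≈ 0.092

Tabulate prior·likelihood by source: [1] prior 0.14, lik 0.5, product 0.07000; [2] prior 0.14, lik 0.3571, product 0.05000; [3] prior 0.36, lik 0.5385, product 0.1938; [4] prior 0.36, lik 0.6429, product 0.2314.
Normalizing constant = 0.54527; the posterior for Jar 2 is its product over the sum, 0.05000/0.54527 = 0.092.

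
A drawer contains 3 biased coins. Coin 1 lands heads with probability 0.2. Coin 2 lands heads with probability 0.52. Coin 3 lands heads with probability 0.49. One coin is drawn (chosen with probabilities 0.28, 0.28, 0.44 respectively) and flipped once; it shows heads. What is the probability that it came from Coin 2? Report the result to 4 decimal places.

P(heads|C1) = 0.2; P(heads|C2) = 0.52; P(heads|C3) = 0.49.
Prior × likelihood for each source: 0.28·0.2=0.05600, 0.28·0.52=0.1456, 0.44·0.49=0.2156. Summing gives P(heads) = 0.41720.
P(Coin 2 | heads) = 0.1456 / 0.41720 = 0.3490.

Posterior probability ≈ 0.3490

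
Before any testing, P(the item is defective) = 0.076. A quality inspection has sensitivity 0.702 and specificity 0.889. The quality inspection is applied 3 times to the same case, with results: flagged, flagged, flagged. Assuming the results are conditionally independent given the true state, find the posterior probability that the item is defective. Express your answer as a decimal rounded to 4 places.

Let H be the event that the item is defective; start with P(H) = 0.076. P('flagged'|H) = 0.702, P('flagged'|¬H) = 0.111.
Update on result 1 ('flagged'): P(H) ← 0.702·0.0760 / (0.702·0.0760 + 0.111·0.9240) = 0.053352/0.15592 = 0.3422.
Update on result 2 ('flagged'): P(H) ← 0.702·0.3422 / (0.702·0.3422 + 0.111·0.6578) = 0.24021/0.31323 = 0.7669.
Update on result 3 ('flagged'): P(H) ← 0.702·0.7669 / (0.702·0.7669 + 0.111·0.2331) = 0.53836/0.56423 = 0.9541.

Posterior P(H) ≈ 0.9541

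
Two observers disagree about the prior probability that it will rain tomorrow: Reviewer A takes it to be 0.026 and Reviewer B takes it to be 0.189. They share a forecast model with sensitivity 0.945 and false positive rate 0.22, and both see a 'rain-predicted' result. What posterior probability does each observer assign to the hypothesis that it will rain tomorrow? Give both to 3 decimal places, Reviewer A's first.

P('+'|H) = 0.945, P('+'|¬H) = 0.22.
Reviewer A: numerator 0.945·0.026 = 0.024570; evidence = 0.024570+0.22·0.974 = 0.23885; posterior = 0.103.
Reviewer B: numerator 0.945·0.189 = 0.17860; evidence = 0.17860+0.22·0.811 = 0.35702; posterior = 0.500.

Reviewer A: 0.103; Reviewer B: 0.500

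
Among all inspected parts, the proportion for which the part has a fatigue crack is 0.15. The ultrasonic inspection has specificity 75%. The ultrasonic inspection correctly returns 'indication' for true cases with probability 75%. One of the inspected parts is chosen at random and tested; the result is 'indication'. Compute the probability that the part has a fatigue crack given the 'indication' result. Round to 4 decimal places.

Let H be the event that the part has a fatigue crack. P(H) = 0.15, so P(¬H) = 0.85. With E the 'indication' result, P(E|H) = 0.75 and P(E|¬H) = 0.25.
P(E) = 0.75·0.15 + 0.25·0.85 = 0.11250 + 0.21250 = 0.32500.
By Bayes' theorem, P(H|E) = 0.11250 / 0.32500 = 0.3462.

P(H | E) ≈ 0.3462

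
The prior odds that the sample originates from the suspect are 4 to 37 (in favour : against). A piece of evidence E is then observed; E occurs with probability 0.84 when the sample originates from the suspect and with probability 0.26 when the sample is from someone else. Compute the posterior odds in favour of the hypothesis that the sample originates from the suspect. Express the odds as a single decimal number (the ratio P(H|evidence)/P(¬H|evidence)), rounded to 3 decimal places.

Posterior odds ≈ 0.349

Prior odds = 4/37 = 0.10811. In log-odds, ln(0.10811) = -2.2246.
Add log likelihood ratio: ln(3.2308) = 1.1727.
Posterior log-odds = -1.0519, so posterior odds = exp(-1.0519) = 0.34927.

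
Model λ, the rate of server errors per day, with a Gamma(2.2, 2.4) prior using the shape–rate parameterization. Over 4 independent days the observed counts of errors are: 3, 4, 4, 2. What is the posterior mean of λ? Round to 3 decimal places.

Total count ∑xᵢ = 13 over n = 4 days.
Gamma is conjugate to the Poisson likelihood: posterior is Gamma(shape = 2.2+13 = 15.2, rate = 2.4+4 = 6.4).
E[λ | data] = 15.2/6.4 = 2.375.

Posterior mean ≈ 2.375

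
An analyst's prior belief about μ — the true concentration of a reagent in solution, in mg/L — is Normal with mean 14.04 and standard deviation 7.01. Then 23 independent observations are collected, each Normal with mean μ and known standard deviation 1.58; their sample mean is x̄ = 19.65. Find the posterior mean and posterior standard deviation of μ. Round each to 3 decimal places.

With known σ, the Normal prior is conjugate. Weight on the data is w = (n/σ²)/(n/σ² + 1/τ₀²) = 9.21327/(9.21327+0.0203500) = 0.99780.
Posterior mean = w·x̄ + (1−w)·μ₀ = 0.99780·19.65 + 0.0022039·14.04 = 19.638. Posterior variance = 1/(9.21327+0.0203500) = 0.108300, so SD = 0.329.

Posterior mean ≈ 19.638; posterior SD ≈ 0.329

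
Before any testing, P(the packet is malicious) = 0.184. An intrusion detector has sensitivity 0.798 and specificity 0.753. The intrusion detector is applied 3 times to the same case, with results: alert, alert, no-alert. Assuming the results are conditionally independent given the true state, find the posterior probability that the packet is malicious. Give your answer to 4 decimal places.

Let H be the event that the packet is malicious; start with P(H) = 0.184. P('alert'|H) = 0.798, P('alert'|¬H) = 0.247.
Update on result 1 ('alert'): P(H) ← 0.798·0.1840 / (0.798·0.1840 + 0.247·0.8160) = 0.14683/0.34838 = 0.4215.
Update on result 2 ('alert'): P(H) ← 0.798·0.4215 / (0.798·0.4215 + 0.247·0.5785) = 0.33633/0.47923 = 0.7018.
Update on result 3 ('no-alert'): P(H) ← 0.202·0.7018 / (0.202·0.7018 + 0.753·0.2982) = 0.14177/0.36630 = 0.3870.

Posterior P(H) ≈ 0.3870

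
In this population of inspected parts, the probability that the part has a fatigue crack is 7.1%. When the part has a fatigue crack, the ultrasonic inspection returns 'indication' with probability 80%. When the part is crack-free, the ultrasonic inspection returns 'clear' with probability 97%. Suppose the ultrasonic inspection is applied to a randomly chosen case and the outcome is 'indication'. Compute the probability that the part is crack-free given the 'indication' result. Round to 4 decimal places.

P(¬H | E) ≈ 0.3292

Write H for 'the part has a fatigue crack'. Prior odds H:¬H = 0.071/0.929 = 0.076426. For the 'indication' outcome, the likelihood ratio is 0.8/0.03 = 26.667.
Posterior odds = 0.076426 × 26.667 = 2.0380, so P(H|E) = 2.0380/(1+2.0380) = 0.6708. Then P(¬H|E) = 1 − 0.6708 = 0.3292.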